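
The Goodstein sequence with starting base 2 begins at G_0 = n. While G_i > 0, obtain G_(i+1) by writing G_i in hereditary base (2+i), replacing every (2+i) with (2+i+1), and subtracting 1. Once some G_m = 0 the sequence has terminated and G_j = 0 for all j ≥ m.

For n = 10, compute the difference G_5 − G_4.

3935819

G_0 = 10. HB_2(10) = 2^(2 + 1) + 2. Bump = 84. G_1 = 83.
G_1 = 83. HB_3(83) = 3^(3 + 1) + 2. Bump = 1026. G_2 = 1025.
G_2 = 1025. HB_4(1025) = 4^(4 + 1) + 1. Bump = 15626. G_3 = 15625.
G_3 = 15625. HB_5(15625) = 5^(5 + 1). Bump = 279936. G_4 = 279935.
G_4 = 279935. HB_6(279935) = 5·6^6 + 5·6^5 + 5·6^4 + 5·6^3 + 5·6^2 + 5·6 + 5. Bump = 4215755. G_5 = 4215754.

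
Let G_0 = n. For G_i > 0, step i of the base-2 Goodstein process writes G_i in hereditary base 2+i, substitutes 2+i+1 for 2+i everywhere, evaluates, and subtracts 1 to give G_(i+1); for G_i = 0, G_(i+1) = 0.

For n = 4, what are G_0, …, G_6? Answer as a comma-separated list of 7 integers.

i=0: 4 = 2^2 (b=2); 2→3: 3^3 = 27; 27−1 = 26
i=1: 26 = 2·3^2 + 2·3 + 2 (b=3); 3→4: 2·4^2 + 2·4 + 2 = 42; 42−1 = 41
i=2: 41 = 2·4^2 + 2·4 + 1 (b=4); 4→5: 2·5^2 + 2·5 + 1 = 61; 61−1 = 60
i=3: 60 = 2·5^2 + 2·5 (b=5); 5→6: 2·6^2 + 2·6 = 84; 84−1 = 83
i=4: 83 = 2·6^2 + 6 + 5 (b=6); 6→7: 2·7^2 + 7 + 5 = 110; 110−1 = 109
i=5: 109 = 2·7^2 + 7 + 4 (b=7); 7→8: 2·8^2 + 8 + 4 = 140; 140−1 = 139

4, 26, 41, 60, 83, 109, 139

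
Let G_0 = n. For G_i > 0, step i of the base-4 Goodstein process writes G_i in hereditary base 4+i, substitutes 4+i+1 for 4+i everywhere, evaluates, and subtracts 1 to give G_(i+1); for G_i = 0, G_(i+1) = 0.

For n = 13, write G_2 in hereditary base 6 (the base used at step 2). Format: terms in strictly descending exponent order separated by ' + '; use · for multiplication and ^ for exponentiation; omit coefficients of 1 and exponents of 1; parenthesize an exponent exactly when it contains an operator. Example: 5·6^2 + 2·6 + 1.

2·6 + 5

G_0=13  [base 4] 3·4 + 1  →[4↦5]→  3·5 + 1 = 16  −1 ⇒ G_1=15
G_1=15  [base 5] 3·5  →[5↦6]→  3·6 = 18  −1 ⇒ G_2=17
G_2=17  [base 6] 2·6 + 5  →[6↦7]→  2·7 + 5 = 19  −1 ⇒ G_3=18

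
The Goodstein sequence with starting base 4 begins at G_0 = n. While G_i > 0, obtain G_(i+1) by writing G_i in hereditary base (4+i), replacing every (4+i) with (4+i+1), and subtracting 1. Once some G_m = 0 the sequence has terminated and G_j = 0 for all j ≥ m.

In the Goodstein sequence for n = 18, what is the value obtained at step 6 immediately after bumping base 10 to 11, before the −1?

18 —HB4→ 4^2 + 2 —bump→ 5^2 + 2 = 27 —(−1)→ 26
26 —HB5→ 5^2 + 1 —bump→ 6^2 + 1 = 37 —(−1)→ 36
36 —HB6→ 6^2 —bump→ 7^2 = 49 —(−1)→ 48
48 —HB7→ 6·7 + 6 —bump→ 6·8 + 6 = 54 —(−1)→ 53
53 —HB8→ 6·8 + 5 —bump→ 6·9 + 5 = 59 —(−1)→ 58
58 —HB9→ 6·9 + 4 —bump→ 6·10 + 4 = 64 —(−1)→ 63
63 —HB10→ 6·10 + 3 —bump→ 6·11 + 3 = 69 —(−1)→ 68

69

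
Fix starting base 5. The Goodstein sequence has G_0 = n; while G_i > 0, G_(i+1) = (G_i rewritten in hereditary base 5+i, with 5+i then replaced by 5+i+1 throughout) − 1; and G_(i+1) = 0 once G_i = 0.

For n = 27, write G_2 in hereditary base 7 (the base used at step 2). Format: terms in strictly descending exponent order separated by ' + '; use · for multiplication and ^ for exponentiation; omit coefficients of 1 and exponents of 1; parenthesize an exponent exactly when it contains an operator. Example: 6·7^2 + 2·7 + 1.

i=0: 27 = 5^2 + 2 (b=5); 5→6: 6^2 + 2 = 38; 38−1 = 37
i=1: 37 = 6^2 + 1 (b=6); 6→7: 7^2 + 1 = 50; 50−1 = 49
i=2: 49 = 7^2 (b=7); 7→8: 8^2 = 64; 64−1 = 63

7^2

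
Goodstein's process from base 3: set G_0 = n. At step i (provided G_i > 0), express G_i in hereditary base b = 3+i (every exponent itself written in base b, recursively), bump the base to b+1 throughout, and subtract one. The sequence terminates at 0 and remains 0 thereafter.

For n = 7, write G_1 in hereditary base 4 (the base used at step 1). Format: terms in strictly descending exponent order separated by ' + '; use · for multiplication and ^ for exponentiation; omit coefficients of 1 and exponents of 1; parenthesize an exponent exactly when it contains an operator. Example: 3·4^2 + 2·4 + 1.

step 0: 7 = 2·3 + 1; sub 4 for 3: 2·4 + 1; = 9; G_1 = 9−1 = 8
step 1: 8 = 2·4; sub 5 for 4: 2·5; = 10; G_2 = 10−1 = 9

2·4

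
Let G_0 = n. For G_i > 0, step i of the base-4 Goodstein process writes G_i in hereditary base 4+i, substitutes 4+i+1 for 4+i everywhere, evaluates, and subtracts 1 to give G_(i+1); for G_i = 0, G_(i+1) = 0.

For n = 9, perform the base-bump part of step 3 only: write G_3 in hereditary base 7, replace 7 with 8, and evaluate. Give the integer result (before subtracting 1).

12

i=0: 9 = 2·4 + 1 (b=4); 4→5: 2·5 + 1 = 11; 11−1 = 10
i=1: 10 = 2·5 (b=5); 5→6: 2·6 = 12; 12−1 = 11
i=2: 11 = 6 + 5 (b=6); 6→7: 7 + 5 = 12; 12−1 = 11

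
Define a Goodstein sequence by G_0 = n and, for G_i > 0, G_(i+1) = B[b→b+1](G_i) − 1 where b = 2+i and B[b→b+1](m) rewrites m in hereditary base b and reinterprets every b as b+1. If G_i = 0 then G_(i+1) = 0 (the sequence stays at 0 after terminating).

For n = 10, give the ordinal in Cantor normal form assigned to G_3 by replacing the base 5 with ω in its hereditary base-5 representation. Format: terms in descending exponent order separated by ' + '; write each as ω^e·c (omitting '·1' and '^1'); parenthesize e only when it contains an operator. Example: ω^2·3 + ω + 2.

ω^(ω + 1)

base 2: 10 = 2^(2 + 1) + 2; at 3: 3^(3 + 1) + 3 = 84; next = 83
base 3: 83 = 3^(3 + 1) + 2; at 4: 4^(4 + 1) + 2 = 1026; next = 1025
base 4: 1025 = 4^(4 + 1) + 1; at 5: 5^(5 + 1) + 1 = 15626; next = 15625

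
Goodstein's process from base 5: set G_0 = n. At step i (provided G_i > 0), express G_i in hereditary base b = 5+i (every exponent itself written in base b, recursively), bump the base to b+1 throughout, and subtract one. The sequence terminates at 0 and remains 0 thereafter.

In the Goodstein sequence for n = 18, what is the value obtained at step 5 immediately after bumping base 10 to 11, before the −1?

G_0 = 18. HB_5(18) = 3·5 + 3. Bump = 21. G_1 = 20.
G_1 = 20. HB_6(20) = 3·6 + 2. Bump = 23. G_2 = 22.
G_2 = 22. HB_7(22) = 3·7 + 1. Bump = 25. G_3 = 24.
G_3 = 24. HB_8(24) = 3·8. Bump = 27. G_4 = 26.
G_4 = 26. HB_9(26) = 2·9 + 8. Bump = 28. G_5 = 27.
G_5 = 27. HB_10(27) = 2·10 + 7. Bump = 29. G_6 = 28.

29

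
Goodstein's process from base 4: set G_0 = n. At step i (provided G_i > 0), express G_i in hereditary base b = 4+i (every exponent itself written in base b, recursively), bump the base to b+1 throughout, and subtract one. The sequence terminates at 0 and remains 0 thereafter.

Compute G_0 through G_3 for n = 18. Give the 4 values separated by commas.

G_0 = 18. HB_4(18) = 4^2 + 2. Bump = 27. G_1 = 26.
G_1 = 26. HB_5(26) = 5^2 + 1. Bump = 37. G_2 = 36.
G_2 = 36. HB_6(36) = 6^2. Bump = 49. G_3 = 48.

18, 26, 36, 48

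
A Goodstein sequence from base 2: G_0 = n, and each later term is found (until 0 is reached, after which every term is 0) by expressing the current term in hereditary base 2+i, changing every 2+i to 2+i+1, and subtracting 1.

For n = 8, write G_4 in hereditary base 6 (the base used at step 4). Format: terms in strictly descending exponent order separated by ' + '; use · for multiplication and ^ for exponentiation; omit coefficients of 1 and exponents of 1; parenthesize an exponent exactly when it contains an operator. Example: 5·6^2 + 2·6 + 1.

[0] 8 ≡ 2^(2 + 1) (base 2). Lift 3: 81. −1: 80.
[1] 80 ≡ 2·3^3 + 2·3^2 + 2·3 + 2 (base 3). Lift 4: 554. −1: 553.
[2] 553 ≡ 2·4^4 + 2·4^2 + 2·4 + 1 (base 4). Lift 5: 6311. −1: 6310.
[3] 6310 ≡ 2·5^5 + 2·5^2 + 2·5 (base 5). Lift 6: 93396. −1: 93395.
[4] 93395 ≡ 2·6^6 + 2·6^2 + 6 + 5 (base 6). Lift 7: 1647196. −1: 1647195.

2·6^6 + 2·6^2 + 6 + 5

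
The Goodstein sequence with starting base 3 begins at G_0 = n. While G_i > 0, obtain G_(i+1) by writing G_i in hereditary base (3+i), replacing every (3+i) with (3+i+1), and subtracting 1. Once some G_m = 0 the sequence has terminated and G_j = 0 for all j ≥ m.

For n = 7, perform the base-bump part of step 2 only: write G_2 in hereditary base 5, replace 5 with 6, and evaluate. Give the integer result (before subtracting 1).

base 3: 7 = 2·3 + 1; at 4: 2·4 + 1 = 9; next = 8
base 4: 8 = 2·4; at 5: 2·5 = 10; next = 9
base 5: 9 = 5 + 4; at 6: 6 + 4 = 10; next = 9

10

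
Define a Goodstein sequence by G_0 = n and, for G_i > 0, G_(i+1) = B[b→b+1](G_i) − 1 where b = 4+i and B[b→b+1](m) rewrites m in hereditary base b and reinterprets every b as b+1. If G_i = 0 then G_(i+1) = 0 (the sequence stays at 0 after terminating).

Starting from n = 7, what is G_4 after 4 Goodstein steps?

7

i=0: 7 = 4 + 3 (b=4); 4→5: 5 + 3 = 8; 8−1 = 7
i=1: 7 = 5 + 2 (b=5); 5→6: 6 + 2 = 8; 8−1 = 7
i=2: 7 = 6 + 1 (b=6); 6→7: 7 + 1 = 8; 8−1 = 7
i=3: 7 = 7 (b=7); 7→8: 8 = 8; 8−1 = 7
i=4: 7 = 7 (b=8); 8→9: 7 = 7; 7−1 = 6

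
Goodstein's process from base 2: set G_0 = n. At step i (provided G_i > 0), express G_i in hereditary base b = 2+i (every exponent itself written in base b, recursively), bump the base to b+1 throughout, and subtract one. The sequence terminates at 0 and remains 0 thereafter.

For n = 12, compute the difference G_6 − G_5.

128452957

base 2: 12 = 2^(2 + 1) + 2^2; at 3: 3^(3 + 1) + 3^3 = 108; next = 107
base 3: 107 = 3^(3 + 1) + 2·3^2 + 2·3 + 2; at 4: 4^(4 + 1) + 2·4^2 + 2·4 + 2 = 1066; next = 1065
base 4: 1065 = 4^(4 + 1) + 2·4^2 + 2·4 + 1; at 5: 5^(5 + 1) + 2·5^2 + 2·5 + 1 = 15686; next = 15685
base 5: 15685 = 5^(5 + 1) + 2·5^2 + 2·5; at 6: 6^(6 + 1) + 2·6^2 + 2·6 = 280020; next = 280019
base 6: 280019 = 6^(6 + 1) + 2·6^2 + 6 + 5; at 7: 7^(7 + 1) + 2·7^2 + 7 + 5 = 5764911; next = 5764910
base 7: 5764910 = 7^(7 + 1) + 2·7^2 + 7 + 4; at 8: 8^(8 + 1) + 2·8^2 + 8 + 4 = 134217868; next = 134217867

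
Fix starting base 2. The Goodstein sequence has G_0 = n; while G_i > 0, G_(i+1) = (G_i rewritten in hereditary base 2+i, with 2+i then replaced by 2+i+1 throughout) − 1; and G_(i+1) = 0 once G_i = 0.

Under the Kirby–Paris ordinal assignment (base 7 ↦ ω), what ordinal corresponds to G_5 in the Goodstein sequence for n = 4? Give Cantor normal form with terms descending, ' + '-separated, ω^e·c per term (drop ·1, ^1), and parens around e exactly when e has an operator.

4 —HB2→ 2^2 —bump→ 3^3 = 27 —(−1)→ 26
26 —HB3→ 2·3^2 + 2·3 + 2 —bump→ 2·4^2 + 2·4 + 2 = 42 —(−1)→ 41
41 —HB4→ 2·4^2 + 2·4 + 1 —bump→ 2·5^2 + 2·5 + 1 = 61 —(−1)→ 60
60 —HB5→ 2·5^2 + 2·5 —bump→ 2·6^2 + 2·6 = 84 —(−1)→ 83
83 —HB6→ 2·6^2 + 6 + 5 —bump→ 2·7^2 + 7 + 5 = 110 —(−1)→ 109
109 —HB7→ 2·7^2 + 7 + 4 —bump→ 2·8^2 + 8 + 4 = 140 —(−1)→ 139

ω^2·2 + ω + 4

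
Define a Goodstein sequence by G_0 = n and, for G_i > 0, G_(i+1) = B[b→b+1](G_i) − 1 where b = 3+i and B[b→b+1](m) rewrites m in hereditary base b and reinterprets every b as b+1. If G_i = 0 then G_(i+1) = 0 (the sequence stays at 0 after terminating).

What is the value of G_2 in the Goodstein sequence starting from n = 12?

(0) 12|_3 = 3^2 + 3 ↦ 4^2 + 4|_4 = 20 ⇒ 19
(1) 19|_4 = 4^2 + 3 ↦ 5^2 + 3|_5 = 28 ⇒ 27
(2) 27|_5 = 5^2 + 2 ↦ 6^2 + 2|_6 = 38 ⇒ 37

27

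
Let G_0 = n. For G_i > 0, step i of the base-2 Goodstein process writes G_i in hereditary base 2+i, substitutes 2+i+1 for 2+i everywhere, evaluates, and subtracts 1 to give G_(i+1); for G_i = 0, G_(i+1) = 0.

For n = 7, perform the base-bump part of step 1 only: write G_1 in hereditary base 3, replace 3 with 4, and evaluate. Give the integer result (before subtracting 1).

260

(0) 7|_2 = 2^2 + 2 + 1 ↦ 3^3 + 3 + 1|_3 = 31 ⇒ 30
(1) 30|_3 = 3^3 + 3 ↦ 4^4 + 4|_4 = 260 ⇒ 259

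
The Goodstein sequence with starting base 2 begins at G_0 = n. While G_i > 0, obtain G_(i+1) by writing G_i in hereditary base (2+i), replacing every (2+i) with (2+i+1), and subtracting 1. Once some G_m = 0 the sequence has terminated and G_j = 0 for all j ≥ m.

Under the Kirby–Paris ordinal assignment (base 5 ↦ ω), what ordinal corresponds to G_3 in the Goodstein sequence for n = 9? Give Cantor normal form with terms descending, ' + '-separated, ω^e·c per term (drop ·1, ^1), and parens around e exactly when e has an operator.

ω^ω·3 + ω^3·3 + ω^2·3 + ω·3 + 2

base 2: 9 = 2^(2 + 1) + 1; at 3: 3^(3 + 1) + 1 = 82; next = 81
base 3: 81 = 3^(3 + 1); at 4: 4^(4 + 1) = 1024; next = 1023
base 4: 1023 = 3·4^4 + 3·4^3 + 3·4^2 + 3·4 + 3; at 5: 3·5^5 + 3·5^3 + 3·5^2 + 3·5 + 3 = 9843; next = 9842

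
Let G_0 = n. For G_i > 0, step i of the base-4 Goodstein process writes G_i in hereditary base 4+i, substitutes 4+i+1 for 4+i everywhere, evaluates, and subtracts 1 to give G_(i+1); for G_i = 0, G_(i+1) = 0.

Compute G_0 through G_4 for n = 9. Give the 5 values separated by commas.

9, 10, 11, 11, 11

step 0: 9 = 2·4 + 1; sub 5 for 4: 2·5 + 1; = 11; G_1 = 11−1 = 10
step 1: 10 = 2·5; sub 6 for 5: 2·6; = 12; G_2 = 12−1 = 11
step 2: 11 = 6 + 5; sub 7 for 6: 7 + 5; = 12; G_3 = 12−1 = 11
step 3: 11 = 7 + 4; sub 8 for 7: 8 + 4; = 12; G_4 = 12−1 = 11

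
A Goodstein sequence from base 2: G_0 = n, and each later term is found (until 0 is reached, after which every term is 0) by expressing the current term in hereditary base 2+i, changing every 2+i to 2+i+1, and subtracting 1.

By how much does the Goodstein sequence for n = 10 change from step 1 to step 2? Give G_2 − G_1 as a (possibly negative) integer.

942

(0) 10|_2 = 2^(2 + 1) + 2 ↦ 3^(3 + 1) + 3|_3 = 84 ⇒ 83
(1) 83|_3 = 3^(3 + 1) + 2 ↦ 4^(4 + 1) + 2|_4 = 1026 ⇒ 1025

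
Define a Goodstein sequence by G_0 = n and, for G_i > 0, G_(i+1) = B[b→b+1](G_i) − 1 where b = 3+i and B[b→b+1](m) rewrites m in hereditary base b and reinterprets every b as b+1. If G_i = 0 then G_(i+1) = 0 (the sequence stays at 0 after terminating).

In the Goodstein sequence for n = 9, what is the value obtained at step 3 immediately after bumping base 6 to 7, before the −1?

22

i=0: 9 = 3^2 (b=3); 3→4: 4^2 = 16; 16−1 = 15
i=1: 15 = 3·4 + 3 (b=4); 4→5: 3·5 + 3 = 18; 18−1 = 17
i=2: 17 = 3·5 + 2 (b=5); 5→6: 3·6 + 2 = 20; 20−1 = 19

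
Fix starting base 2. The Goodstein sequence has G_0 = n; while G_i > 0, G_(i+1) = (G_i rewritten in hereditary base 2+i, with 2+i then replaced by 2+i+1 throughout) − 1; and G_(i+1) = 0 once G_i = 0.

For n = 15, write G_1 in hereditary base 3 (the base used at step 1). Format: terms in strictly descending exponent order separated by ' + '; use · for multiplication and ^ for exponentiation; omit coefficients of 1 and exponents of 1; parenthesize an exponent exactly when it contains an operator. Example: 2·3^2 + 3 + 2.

3^(3 + 1) + 3^3 + 3

step 0: 15 = 2^(2 + 1) + 2^2 + 2 + 1; sub 3 for 2: 3^(3 + 1) + 3^3 + 3 + 1; = 112; G_1 = 112−1 = 111
step 1: 111 = 3^(3 + 1) + 3^3 + 3; sub 4 for 3: 4^(4 + 1) + 4^4 + 4; = 1284; G_2 = 1284−1 = 1283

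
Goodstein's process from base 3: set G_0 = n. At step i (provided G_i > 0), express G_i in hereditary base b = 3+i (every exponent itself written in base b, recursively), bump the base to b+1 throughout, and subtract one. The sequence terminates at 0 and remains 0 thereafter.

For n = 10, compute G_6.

36

i=0: 10 = 3^2 + 1 (b=3); 3→4: 4^2 + 1 = 17; 17−1 = 16
i=1: 16 = 4^2 (b=4); 4→5: 5^2 = 25; 25−1 = 24
i=2: 24 = 4·5 + 4 (b=5); 5→6: 4·6 + 4 = 28; 28−1 = 27
i=3: 27 = 4·6 + 3 (b=6); 6→7: 4·7 + 3 = 31; 31−1 = 30
i=4: 30 = 4·7 + 2 (b=7); 7→8: 4·8 + 2 = 34; 34−1 = 33
i=5: 33 = 4·8 + 1 (b=8); 8→9: 4·9 + 1 = 37; 37−1 = 36
i=6: 36 = 4·9 (b=9); 9→10: 4·10 = 40; 40−1 = 39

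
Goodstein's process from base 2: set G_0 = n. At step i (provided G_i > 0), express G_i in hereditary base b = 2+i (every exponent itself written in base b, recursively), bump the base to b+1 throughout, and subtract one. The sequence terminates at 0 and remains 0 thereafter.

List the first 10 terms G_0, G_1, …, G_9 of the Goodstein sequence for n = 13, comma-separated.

(0) 13|_2 = 2^(2 + 1) + 2^2 + 1 ↦ 3^(3 + 1) + 3^3 + 1|_3 = 109 ⇒ 108
(1) 108|_3 = 3^(3 + 1) + 3^3 ↦ 4^(4 + 1) + 4^4|_4 = 1280 ⇒ 1279
(2) 1279|_4 = 4^(4 + 1) + 3·4^3 + 3·4^2 + 3·4 + 3 ↦ 5^(5 + 1) + 3·5^3 + 3·5^2 + 3·5 + 3|_5 = 16093 ⇒ 16092
(3) 16092|_5 = 5^(5 + 1) + 3·5^3 + 3·5^2 + 3·5 + 2 ↦ 6^(6 + 1) + 3·6^3 + 3·6^2 + 3·6 + 2|_6 = 280712 ⇒ 280711
(4) 280711|_6 = 6^(6 + 1) + 3·6^3 + 3·6^2 + 3·6 + 1 ↦ 7^(7 + 1) + 3·7^3 + 3·7^2 + 3·7 + 1|_7 = 5765999 ⇒ 5765998
(5) 5765998|_7 = 7^(7 + 1) + 3·7^3 + 3·7^2 + 3·7 ↦ 8^(8 + 1) + 3·8^3 + 3·8^2 + 3·8|_8 = 134219480 ⇒ 134219479
(6) 134219479|_8 = 8^(8 + 1) + 3·8^3 + 3·8^2 + 2·8 + 7 ↦ 9^(9 + 1) + 3·9^3 + 3·9^2 + 2·9 + 7|_9 = 3486786856 ⇒ 3486786855
(7) 3486786855|_9 = 9^(9 + 1) + 3·9^3 + 3·9^2 + 2·9 + 6 ↦ 10^(10 + 1) + 3·10^3 + 3·10^2 + 2·10 + 6|_10 = 100000003326 ⇒ 100000003325
(8) 100000003325|_10 = 10^(10 + 1) + 3·10^3 + 3·10^2 + 2·10 + 5 ↦ 11^(11 + 1) + 3·11^3 + 3·11^2 + 2·11 + 5|_11 = 3138428381104 ⇒ 3138428381103

13, 108, 1279, 16092, 280711, 5765998, 134219479, 3486786855, 100000003325, 3138428381103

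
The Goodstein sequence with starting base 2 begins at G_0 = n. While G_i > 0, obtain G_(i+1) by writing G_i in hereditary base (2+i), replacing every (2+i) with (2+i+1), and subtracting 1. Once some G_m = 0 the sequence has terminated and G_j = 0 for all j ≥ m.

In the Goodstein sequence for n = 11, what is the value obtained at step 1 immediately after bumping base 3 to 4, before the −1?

1028

[0] 11 ≡ 2^(2 + 1) + 2 + 1 (base 2). Lift 3: 85. −1: 84.
[1] 84 ≡ 3^(3 + 1) + 3 (base 3). Lift 4: 1028. −1: 1027.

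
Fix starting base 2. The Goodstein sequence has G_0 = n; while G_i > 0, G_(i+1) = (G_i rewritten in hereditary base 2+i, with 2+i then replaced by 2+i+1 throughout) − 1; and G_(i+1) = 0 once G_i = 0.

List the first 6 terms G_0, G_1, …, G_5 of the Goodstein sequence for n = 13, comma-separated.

step 0: 13 = 2^(2 + 1) + 2^2 + 1; sub 3 for 2: 3^(3 + 1) + 3^3 + 1; = 109; G_1 = 109−1 = 108
step 1: 108 = 3^(3 + 1) + 3^3; sub 4 for 3: 4^(4 + 1) + 4^4; = 1280; G_2 = 1280−1 = 1279
step 2: 1279 = 4^(4 + 1) + 3·4^3 + 3·4^2 + 3·4 + 3; sub 5 for 4: 5^(5 + 1) + 3·5^3 + 3·5^2 + 3·5 + 3; = 16093; G_3 = 16093−1 = 16092
step 3: 16092 = 5^(5 + 1) + 3·5^3 + 3·5^2 + 3·5 + 2; sub 6 for 5: 6^(6 + 1) + 3·6^3 + 3·6^2 + 3·6 + 2; = 280712; G_4 = 280712−1 = 280711
step 4: 280711 = 6^(6 + 1) + 3·6^3 + 3·6^2 + 3·6 + 1; sub 7 for 6: 7^(7 + 1) + 3·7^3 + 3·7^2 + 3·7 + 1; = 5765999; G_5 = 5765999−1 = 5765998

13, 108, 1279, 16092, 280711, 5765998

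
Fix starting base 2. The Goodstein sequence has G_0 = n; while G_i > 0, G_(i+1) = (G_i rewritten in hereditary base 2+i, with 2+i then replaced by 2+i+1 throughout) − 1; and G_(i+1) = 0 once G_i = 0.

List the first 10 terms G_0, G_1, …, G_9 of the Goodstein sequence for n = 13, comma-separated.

G_0 = 13. HB_2(13) = 2^(2 + 1) + 2^2 + 1. Bump = 109. G_1 = 108.
G_1 = 108. HB_3(108) = 3^(3 + 1) + 3^3. Bump = 1280. G_2 = 1279.
G_2 = 1279. HB_4(1279) = 4^(4 + 1) + 3·4^3 + 3·4^2 + 3·4 + 3. Bump = 16093. G_3 = 16092.
G_3 = 16092. HB_5(16092) = 5^(5 + 1) + 3·5^3 + 3·5^2 + 3·5 + 2. Bump = 280712. G_4 = 280711.
G_4 = 280711. HB_6(280711) = 6^(6 + 1) + 3·6^3 + 3·6^2 + 3·6 + 1. Bump = 5765999. G_5 = 5765998.
G_5 = 5765998. HB_7(5765998) = 7^(7 + 1) + 3·7^3 + 3·7^2 + 3·7. Bump = 134219480. G_6 = 134219479.
G_6 = 134219479. HB_8(134219479) = 8^(8 + 1) + 3·8^3 + 3·8^2 + 2·8 + 7. Bump = 3486786856. G_7 = 3486786855.
G_7 = 3486786855. HB_9(3486786855) = 9^(9 + 1) + 3·9^3 + 3·9^2 + 2·9 + 6. Bump = 100000003326. G_8 = 100000003325.
G_8 = 100000003325. HB_10(100000003325) = 10^(10 + 1) + 3·10^3 + 3·10^2 + 2·10 + 5. Bump = 3138428381104. G_9 = 3138428381103.

13, 108, 1279, 16092, 280711, 5765998, 134219479, 3486786855, 100000003325, 3138428381103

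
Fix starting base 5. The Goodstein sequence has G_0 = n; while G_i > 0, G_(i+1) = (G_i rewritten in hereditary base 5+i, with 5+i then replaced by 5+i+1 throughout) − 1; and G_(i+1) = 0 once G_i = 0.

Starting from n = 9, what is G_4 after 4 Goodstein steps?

9

base 5: 9 = 5 + 4; at 6: 6 + 4 = 10; next = 9
base 6: 9 = 6 + 3; at 7: 7 + 3 = 10; next = 9
base 7: 9 = 7 + 2; at 8: 8 + 2 = 10; next = 9
base 8: 9 = 8 + 1; at 9: 9 + 1 = 10; next = 9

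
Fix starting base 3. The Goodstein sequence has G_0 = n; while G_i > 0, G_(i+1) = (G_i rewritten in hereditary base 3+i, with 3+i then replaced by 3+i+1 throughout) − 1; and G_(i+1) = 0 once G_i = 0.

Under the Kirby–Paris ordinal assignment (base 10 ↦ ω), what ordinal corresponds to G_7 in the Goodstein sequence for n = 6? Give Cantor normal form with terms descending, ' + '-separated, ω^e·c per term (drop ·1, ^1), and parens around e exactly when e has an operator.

6 —HB3→ 2·3 —bump→ 2·4 = 8 —(−1)→ 7
7 —HB4→ 4 + 3 —bump→ 5 + 3 = 8 —(−1)→ 7
7 —HB5→ 5 + 2 —bump→ 6 + 2 = 8 —(−1)→ 7
7 —HB6→ 6 + 1 —bump→ 7 + 1 = 8 —(−1)→ 7
7 —HB7→ 7 —bump→ 8 = 8 —(−1)→ 7
7 —HB8→ 7 —bump→ 7 = 7 —(−1)→ 6
6 —HB9→ 6 —bump→ 6 = 6 —(−1)→ 5

5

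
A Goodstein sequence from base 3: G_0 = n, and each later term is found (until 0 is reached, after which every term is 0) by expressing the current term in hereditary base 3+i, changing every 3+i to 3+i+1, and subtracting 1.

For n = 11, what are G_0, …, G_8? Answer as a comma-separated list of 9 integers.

11, 17, 25, 35, 39, 43, 47, 51, 55

11 —HB3→ 3^2 + 2 —bump→ 4^2 + 2 = 18 —(−1)→ 17
17 —HB4→ 4^2 + 1 —bump→ 5^2 + 1 = 26 —(−1)→ 25
25 —HB5→ 5^2 —bump→ 6^2 = 36 —(−1)→ 35
35 —HB6→ 5·6 + 5 —bump→ 5·7 + 5 = 40 —(−1)→ 39
39 —HB7→ 5·7 + 4 —bump→ 5·8 + 4 = 44 —(−1)→ 43
43 —HB8→ 5·8 + 3 —bump→ 5·9 + 3 = 48 —(−1)→ 47
47 —HB9→ 5·9 + 2 —bump→ 5·10 + 2 = 52 —(−1)→ 51
51 —HB10→ 5·10 + 1 —bump→ 5·11 + 1 = 56 —(−1)→ 55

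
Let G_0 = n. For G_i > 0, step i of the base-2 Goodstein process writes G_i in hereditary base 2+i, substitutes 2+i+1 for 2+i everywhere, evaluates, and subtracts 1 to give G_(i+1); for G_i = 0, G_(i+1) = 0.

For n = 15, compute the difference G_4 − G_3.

[0] 15 ≡ 2^(2 + 1) + 2^2 + 2 + 1 (base 2). Lift 3: 112. −1: 111.
[1] 111 ≡ 3^(3 + 1) + 3^3 + 3 (base 3). Lift 4: 1284. −1: 1283.
[2] 1283 ≡ 4^(4 + 1) + 4^4 + 3 (base 4). Lift 5: 18753. −1: 18752.
[3] 18752 ≡ 5^(5 + 1) + 5^5 + 2 (base 5). Lift 6: 326594. −1: 326593.

307841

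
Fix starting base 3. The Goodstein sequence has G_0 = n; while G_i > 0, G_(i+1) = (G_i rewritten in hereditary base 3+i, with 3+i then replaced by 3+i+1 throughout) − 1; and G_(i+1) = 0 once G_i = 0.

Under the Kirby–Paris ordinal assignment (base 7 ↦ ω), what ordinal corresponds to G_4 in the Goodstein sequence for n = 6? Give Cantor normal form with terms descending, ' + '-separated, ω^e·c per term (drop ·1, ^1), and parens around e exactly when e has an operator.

G_0 = 6. HB_3(6) = 2·3. Bump = 8. G_1 = 7.
G_1 = 7. HB_4(7) = 4 + 3. Bump = 8. G_2 = 7.
G_2 = 7. HB_5(7) = 5 + 2. Bump = 8. G_3 = 7.
G_3 = 7. HB_6(7) = 6 + 1. Bump = 8. G_4 = 7.
G_4 = 7. HB_7(7) = 7. Bump = 8. G_5 = 7.

ω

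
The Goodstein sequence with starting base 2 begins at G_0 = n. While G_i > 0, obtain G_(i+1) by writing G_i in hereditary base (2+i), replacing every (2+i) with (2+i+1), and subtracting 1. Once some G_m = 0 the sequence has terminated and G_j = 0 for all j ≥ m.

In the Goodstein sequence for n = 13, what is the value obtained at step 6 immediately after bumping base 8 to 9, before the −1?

3486786856

[0] 13 ≡ 2^(2 + 1) + 2^2 + 1 (base 2). Lift 3: 109. −1: 108.
[1] 108 ≡ 3^(3 + 1) + 3^3 (base 3). Lift 4: 1280. −1: 1279.
[2] 1279 ≡ 4^(4 + 1) + 3·4^3 + 3·4^2 + 3·4 + 3 (base 4). Lift 5: 16093. −1: 16092.
[3] 16092 ≡ 5^(5 + 1) + 3·5^3 + 3·5^2 + 3·5 + 2 (base 5). Lift 6: 280712. −1: 280711.
[4] 280711 ≡ 6^(6 + 1) + 3·6^3 + 3·6^2 + 3·6 + 1 (base 6). Lift 7: 5765999. −1: 5765998.
[5] 5765998 ≡ 7^(7 + 1) + 3·7^3 + 3·7^2 + 3·7 (base 7). Lift 8: 134219480. −1: 134219479.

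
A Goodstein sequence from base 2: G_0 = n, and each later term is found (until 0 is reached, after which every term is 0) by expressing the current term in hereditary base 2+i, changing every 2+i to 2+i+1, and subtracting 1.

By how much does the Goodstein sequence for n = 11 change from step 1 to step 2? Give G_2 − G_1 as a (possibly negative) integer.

943

step 0: 11 = 2^(2 + 1) + 2 + 1; sub 3 for 2: 3^(3 + 1) + 3 + 1; = 85; G_1 = 85−1 = 84
step 1: 84 = 3^(3 + 1) + 3; sub 4 for 3: 4^(4 + 1) + 4; = 1028; G_2 = 1028−1 = 1027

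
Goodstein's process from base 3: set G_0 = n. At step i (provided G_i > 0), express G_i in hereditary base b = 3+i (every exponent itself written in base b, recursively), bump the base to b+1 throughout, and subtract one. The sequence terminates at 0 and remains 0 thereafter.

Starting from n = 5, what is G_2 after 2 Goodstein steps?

5

base 3: 5 = 3 + 2; at 4: 4 + 2 = 6; next = 5
base 4: 5 = 4 + 1; at 5: 5 + 1 = 6; next = 5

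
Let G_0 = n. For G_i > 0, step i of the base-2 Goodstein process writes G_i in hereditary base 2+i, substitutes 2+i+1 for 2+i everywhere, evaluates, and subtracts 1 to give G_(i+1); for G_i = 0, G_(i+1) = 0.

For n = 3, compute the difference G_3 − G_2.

-1

(0) 3|_2 = 2 + 1 ↦ 3 + 1|_3 = 4 ⇒ 3
(1) 3|_3 = 3 ↦ 4|_4 = 4 ⇒ 3
(2) 3|_4 = 3 ↦ 3|_5 = 3 ⇒ 2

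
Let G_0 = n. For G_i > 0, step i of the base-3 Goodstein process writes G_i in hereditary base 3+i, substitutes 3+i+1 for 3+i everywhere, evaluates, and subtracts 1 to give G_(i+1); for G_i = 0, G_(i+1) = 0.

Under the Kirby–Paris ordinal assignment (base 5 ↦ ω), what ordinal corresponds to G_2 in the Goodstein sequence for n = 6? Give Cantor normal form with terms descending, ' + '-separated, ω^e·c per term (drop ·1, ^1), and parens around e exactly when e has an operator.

ω + 2

base 3: 6 = 2·3; at 4: 2·4 = 8; next = 7
base 4: 7 = 4 + 3; at 5: 5 + 3 = 8; next = 7
base 5: 7 = 5 + 2; at 6: 6 + 2 = 8; next = 7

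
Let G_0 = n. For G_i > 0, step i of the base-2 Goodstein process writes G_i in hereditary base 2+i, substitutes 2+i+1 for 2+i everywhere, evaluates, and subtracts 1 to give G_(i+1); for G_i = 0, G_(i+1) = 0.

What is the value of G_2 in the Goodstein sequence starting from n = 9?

[0] 9 ≡ 2^(2 + 1) + 1 (base 2). Lift 3: 82. −1: 81.
[1] 81 ≡ 3^(3 + 1) (base 3). Lift 4: 1024. −1: 1023.
[2] 1023 ≡ 3·4^4 + 3·4^3 + 3·4^2 + 3·4 + 3 (base 4). Lift 5: 9843. −1: 9842.

1023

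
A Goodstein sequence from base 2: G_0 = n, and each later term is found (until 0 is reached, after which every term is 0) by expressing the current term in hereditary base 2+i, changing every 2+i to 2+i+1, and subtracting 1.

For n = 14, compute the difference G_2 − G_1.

1171

i=0: 14 = 2^(2 + 1) + 2^2 + 2 (b=2); 2→3: 3^(3 + 1) + 3^3 + 3 = 111; 111−1 = 110
i=1: 110 = 3^(3 + 1) + 3^3 + 2 (b=3); 3→4: 4^(4 + 1) + 4^4 + 2 = 1282; 1282−1 = 1281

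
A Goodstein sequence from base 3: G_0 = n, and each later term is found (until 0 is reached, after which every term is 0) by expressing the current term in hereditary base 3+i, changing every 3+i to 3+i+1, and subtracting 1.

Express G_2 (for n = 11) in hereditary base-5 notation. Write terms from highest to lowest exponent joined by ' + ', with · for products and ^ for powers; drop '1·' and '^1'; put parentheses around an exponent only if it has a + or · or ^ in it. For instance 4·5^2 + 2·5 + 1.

i=0: 11 = 3^2 + 2 (b=3); 3→4: 4^2 + 2 = 18; 18−1 = 17
i=1: 17 = 4^2 + 1 (b=4); 4→5: 5^2 + 1 = 26; 26−1 = 25
i=2: 25 = 5^2 (b=5); 5→6: 6^2 = 36; 36−1 = 35

5^2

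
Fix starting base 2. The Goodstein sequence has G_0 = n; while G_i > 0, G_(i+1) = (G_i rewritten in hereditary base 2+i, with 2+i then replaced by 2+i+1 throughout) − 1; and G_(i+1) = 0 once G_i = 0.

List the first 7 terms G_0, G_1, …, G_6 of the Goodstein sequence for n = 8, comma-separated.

G_0=8  [base 2] 2^(2 + 1)  →[2↦3]→  3^(3 + 1) = 81  −1 ⇒ G_1=80
G_1=80  [base 3] 2·3^3 + 2·3^2 + 2·3 + 2  →[3↦4]→  2·4^4 + 2·4^2 + 2·4 + 2 = 554  −1 ⇒ G_2=553
G_2=553  [base 4] 2·4^4 + 2·4^2 + 2·4 + 1  →[4↦5]→  2·5^5 + 2·5^2 + 2·5 + 1 = 6311  −1 ⇒ G_3=6310
G_3=6310  [base 5] 2·5^5 + 2·5^2 + 2·5  →[5↦6]→  2·6^6 + 2·6^2 + 2·6 = 93396  −1 ⇒ G_4=93395
G_4=93395  [base 6] 2·6^6 + 2·6^2 + 6 + 5  →[6↦7]→  2·7^7 + 2·7^2 + 7 + 5 = 1647196  −1 ⇒ G_5=1647195
G_5=1647195  [base 7] 2·7^7 + 2·7^2 + 7 + 4  →[7↦8]→  2·8^8 + 2·8^2 + 8 + 4 = 33554572  −1 ⇒ G_6=33554571

8, 80, 553, 6310, 93395, 1647195, 33554571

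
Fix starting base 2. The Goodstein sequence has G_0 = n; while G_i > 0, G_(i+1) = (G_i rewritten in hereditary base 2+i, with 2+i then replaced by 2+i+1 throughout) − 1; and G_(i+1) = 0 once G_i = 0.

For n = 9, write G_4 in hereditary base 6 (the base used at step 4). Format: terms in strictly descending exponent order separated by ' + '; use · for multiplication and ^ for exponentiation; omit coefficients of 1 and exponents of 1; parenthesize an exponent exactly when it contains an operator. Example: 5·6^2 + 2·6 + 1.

3·6^6 + 3·6^3 + 3·6^2 + 3·6 + 1

base 2: 9 = 2^(2 + 1) + 1; at 3: 3^(3 + 1) + 1 = 82; next = 81
base 3: 81 = 3^(3 + 1); at 4: 4^(4 + 1) = 1024; next = 1023
base 4: 1023 = 3·4^4 + 3·4^3 + 3·4^2 + 3·4 + 3; at 5: 3·5^5 + 3·5^3 + 3·5^2 + 3·5 + 3 = 9843; next = 9842
base 5: 9842 = 3·5^5 + 3·5^3 + 3·5^2 + 3·5 + 2; at 6: 3·6^6 + 3·6^3 + 3·6^2 + 3·6 + 2 = 140744; next = 140743
base 6: 140743 = 3·6^6 + 3·6^3 + 3·6^2 + 3·6 + 1; at 7: 3·7^7 + 3·7^3 + 3·7^2 + 3·7 + 1 = 2471827; next = 2471826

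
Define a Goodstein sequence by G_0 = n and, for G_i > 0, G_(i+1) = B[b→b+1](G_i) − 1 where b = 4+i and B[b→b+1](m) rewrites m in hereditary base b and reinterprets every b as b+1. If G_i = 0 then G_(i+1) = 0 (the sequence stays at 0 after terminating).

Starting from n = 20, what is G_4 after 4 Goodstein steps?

65

G_0=20  [base 4] 4^2 + 4  →[4↦5]→  5^2 + 5 = 30  −1 ⇒ G_1=29
G_1=29  [base 5] 5^2 + 4  →[5↦6]→  6^2 + 4 = 40  −1 ⇒ G_2=39
G_2=39  [base 6] 6^2 + 3  →[6↦7]→  7^2 + 3 = 52  −1 ⇒ G_3=51
G_3=51  [base 7] 7^2 + 2  →[7↦8]→  8^2 + 2 = 66  −1 ⇒ G_4=65
G_4=65  [base 8] 8^2 + 1  →[8↦9]→  9^2 + 1 = 82  −1 ⇒ G_5=81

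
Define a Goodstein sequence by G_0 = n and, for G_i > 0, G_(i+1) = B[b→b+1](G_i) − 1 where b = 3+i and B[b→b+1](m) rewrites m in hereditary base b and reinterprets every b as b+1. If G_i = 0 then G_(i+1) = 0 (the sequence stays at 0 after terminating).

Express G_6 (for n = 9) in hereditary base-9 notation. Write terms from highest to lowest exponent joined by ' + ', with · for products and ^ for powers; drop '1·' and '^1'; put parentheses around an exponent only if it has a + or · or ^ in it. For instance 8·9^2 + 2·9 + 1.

2·9 + 6

base 3: 9 = 3^2; at 4: 4^2 = 16; next = 15
base 4: 15 = 3·4 + 3; at 5: 3·5 + 3 = 18; next = 17
base 5: 17 = 3·5 + 2; at 6: 3·6 + 2 = 20; next = 19
base 6: 19 = 3·6 + 1; at 7: 3·7 + 1 = 22; next = 21
base 7: 21 = 3·7; at 8: 3·8 = 24; next = 23
base 8: 23 = 2·8 + 7; at 9: 2·9 + 7 = 25; next = 24
base 9: 24 = 2·9 + 6; at 10: 2·10 + 6 = 26; next = 25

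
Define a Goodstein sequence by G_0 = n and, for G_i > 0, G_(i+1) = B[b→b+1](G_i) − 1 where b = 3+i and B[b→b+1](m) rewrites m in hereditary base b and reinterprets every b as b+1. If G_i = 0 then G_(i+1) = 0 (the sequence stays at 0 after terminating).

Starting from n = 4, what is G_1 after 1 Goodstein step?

4 —HB3→ 3 + 1 —bump→ 4 + 1 = 5 —(−1)→ 4
4 —HB4→ 4 —bump→ 5 = 5 —(−1)→ 4

4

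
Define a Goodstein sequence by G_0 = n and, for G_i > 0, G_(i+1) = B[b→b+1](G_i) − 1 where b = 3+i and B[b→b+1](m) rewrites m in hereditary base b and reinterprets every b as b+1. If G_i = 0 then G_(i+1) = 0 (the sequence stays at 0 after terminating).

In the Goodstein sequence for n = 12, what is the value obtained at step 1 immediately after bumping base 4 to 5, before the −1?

28

i=0: 12 = 3^2 + 3 (b=3); 3→4: 4^2 + 4 = 20; 20−1 = 19
i=1: 19 = 4^2 + 3 (b=4); 4→5: 5^2 + 3 = 28; 28−1 = 27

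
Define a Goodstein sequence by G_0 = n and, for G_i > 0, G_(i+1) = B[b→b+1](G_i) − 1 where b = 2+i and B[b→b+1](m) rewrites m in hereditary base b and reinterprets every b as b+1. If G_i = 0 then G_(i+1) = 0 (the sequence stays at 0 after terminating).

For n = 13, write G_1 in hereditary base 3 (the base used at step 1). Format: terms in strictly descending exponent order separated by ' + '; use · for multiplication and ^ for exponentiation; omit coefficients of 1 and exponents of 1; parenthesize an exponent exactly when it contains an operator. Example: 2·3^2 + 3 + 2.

G_0 = 13. HB_2(13) = 2^(2 + 1) + 2^2 + 1. Bump = 109. G_1 = 108.
G_1 = 108. HB_3(108) = 3^(3 + 1) + 3^3. Bump = 1280. G_2 = 1279.

3^(3 + 1) + 3^3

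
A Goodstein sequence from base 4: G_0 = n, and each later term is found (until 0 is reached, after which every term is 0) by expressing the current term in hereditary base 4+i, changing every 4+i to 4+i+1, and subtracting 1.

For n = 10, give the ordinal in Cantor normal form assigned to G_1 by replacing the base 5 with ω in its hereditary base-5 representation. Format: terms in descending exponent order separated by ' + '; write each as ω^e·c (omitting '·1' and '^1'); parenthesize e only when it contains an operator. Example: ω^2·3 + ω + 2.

ω·2 + 1

i=0: 10 = 2·4 + 2 (b=4); 4→5: 2·5 + 2 = 12; 12−1 = 11
i=1: 11 = 2·5 + 1 (b=5); 5→6: 2·6 + 1 = 13; 13−1 = 12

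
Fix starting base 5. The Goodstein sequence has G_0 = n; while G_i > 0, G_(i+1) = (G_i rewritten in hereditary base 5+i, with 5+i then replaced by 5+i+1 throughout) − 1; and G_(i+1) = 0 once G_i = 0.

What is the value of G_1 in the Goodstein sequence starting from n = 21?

(0) 21|_5 = 4·5 + 1 ↦ 4·6 + 1|_6 = 25 ⇒ 24
(1) 24|_6 = 4·6 ↦ 4·7|_7 = 28 ⇒ 27

24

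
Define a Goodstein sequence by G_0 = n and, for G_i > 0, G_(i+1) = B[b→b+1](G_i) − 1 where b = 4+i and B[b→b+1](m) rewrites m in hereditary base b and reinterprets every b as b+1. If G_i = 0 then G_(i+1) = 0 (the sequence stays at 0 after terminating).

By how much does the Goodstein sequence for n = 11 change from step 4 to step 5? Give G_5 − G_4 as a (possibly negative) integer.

0

G_0=11  [base 4] 2·4 + 3  →[4↦5]→  2·5 + 3 = 13  −1 ⇒ G_1=12
G_1=12  [base 5] 2·5 + 2  →[5↦6]→  2·6 + 2 = 14  −1 ⇒ G_2=13
G_2=13  [base 6] 2·6 + 1  →[6↦7]→  2·7 + 1 = 15  −1 ⇒ G_3=14
G_3=14  [base 7] 2·7  →[7↦8]→  2·8 = 16  −1 ⇒ G_4=15
G_4=15  [base 8] 8 + 7  →[8↦9]→  9 + 7 = 16  −1 ⇒ G_5=15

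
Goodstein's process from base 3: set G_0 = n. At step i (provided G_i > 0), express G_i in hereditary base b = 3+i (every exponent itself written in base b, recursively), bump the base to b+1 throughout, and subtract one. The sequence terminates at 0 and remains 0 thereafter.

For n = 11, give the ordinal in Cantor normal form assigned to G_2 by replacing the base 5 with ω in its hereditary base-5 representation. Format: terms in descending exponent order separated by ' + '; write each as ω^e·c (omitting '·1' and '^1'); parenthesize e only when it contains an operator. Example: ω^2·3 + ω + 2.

G_0=11  [base 3] 3^2 + 2  →[3↦4]→  4^2 + 2 = 18  −1 ⇒ G_1=17
G_1=17  [base 4] 4^2 + 1  →[4↦5]→  5^2 + 1 = 26  −1 ⇒ G_2=25

ω^2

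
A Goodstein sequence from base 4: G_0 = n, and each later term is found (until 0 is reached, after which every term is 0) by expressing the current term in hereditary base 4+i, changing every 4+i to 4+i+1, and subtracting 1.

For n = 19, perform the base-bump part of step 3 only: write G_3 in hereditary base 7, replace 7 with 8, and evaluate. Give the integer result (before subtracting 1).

(0) 19|_4 = 4^2 + 3 ↦ 5^2 + 3|_5 = 28 ⇒ 27
(1) 27|_5 = 5^2 + 2 ↦ 6^2 + 2|_6 = 38 ⇒ 37
(2) 37|_6 = 6^2 + 1 ↦ 7^2 + 1|_7 = 50 ⇒ 49
(3) 49|_7 = 7^2 ↦ 8^2|_8 = 64 ⇒ 63

64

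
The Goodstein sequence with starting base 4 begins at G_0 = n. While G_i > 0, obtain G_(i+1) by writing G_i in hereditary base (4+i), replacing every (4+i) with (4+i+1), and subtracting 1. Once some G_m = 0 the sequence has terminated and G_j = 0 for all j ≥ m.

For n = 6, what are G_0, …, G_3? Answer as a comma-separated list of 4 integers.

base 4: 6 = 4 + 2; at 5: 5 + 2 = 7; next = 6
base 5: 6 = 5 + 1; at 6: 6 + 1 = 7; next = 6
base 6: 6 = 6; at 7: 7 = 7; next = 6

6, 6, 6, 6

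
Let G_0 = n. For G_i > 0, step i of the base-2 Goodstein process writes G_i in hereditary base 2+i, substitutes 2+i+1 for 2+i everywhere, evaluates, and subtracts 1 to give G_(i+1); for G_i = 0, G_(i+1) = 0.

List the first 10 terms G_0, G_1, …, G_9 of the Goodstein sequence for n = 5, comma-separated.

5, 27, 255, 467, 775, 1197, 1751, 2454, 3325, 4382

5 —HB2→ 2^2 + 1 —bump→ 3^3 + 1 = 28 —(−1)→ 27
27 —HB3→ 3^3 —bump→ 4^4 = 256 —(−1)→ 255
255 —HB4→ 3·4^3 + 3·4^2 + 3·4 + 3 —bump→ 3·5^3 + 3·5^2 + 3·5 + 3 = 468 —(−1)→ 467
467 —HB5→ 3·5^3 + 3·5^2 + 3·5 + 2 —bump→ 3·6^3 + 3·6^2 + 3·6 + 2 = 776 —(−1)→ 775
775 —HB6→ 3·6^3 + 3·6^2 + 3·6 + 1 —bump→ 3·7^3 + 3·7^2 + 3·7 + 1 = 1198 —(−1)→ 1197
1197 —HB7→ 3·7^3 + 3·7^2 + 3·7 —bump→ 3·8^3 + 3·8^2 + 3·8 = 1752 —(−1)→ 1751
1751 —HB8→ 3·8^3 + 3·8^2 + 2·8 + 7 —bump→ 3·9^3 + 3·9^2 + 2·9 + 7 = 2455 —(−1)→ 2454
2454 —HB9→ 3·9^3 + 3·9^2 + 2·9 + 6 —bump→ 3·10^3 + 3·10^2 + 2·10 + 6 = 3326 —(−1)→ 3325
3325 —HB10→ 3·10^3 + 3·10^2 + 2·10 + 5 —bump→ 3·11^3 + 3·11^2 + 2·11 + 5 = 4383 —(−1)→ 4382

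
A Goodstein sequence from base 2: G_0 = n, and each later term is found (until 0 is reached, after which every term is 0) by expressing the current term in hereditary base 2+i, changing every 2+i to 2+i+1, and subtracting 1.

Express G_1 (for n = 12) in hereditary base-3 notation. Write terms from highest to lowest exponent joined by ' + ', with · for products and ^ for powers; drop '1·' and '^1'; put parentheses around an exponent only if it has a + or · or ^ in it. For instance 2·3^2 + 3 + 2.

12 —HB2→ 2^(2 + 1) + 2^2 —bump→ 3^(3 + 1) + 3^3 = 108 —(−1)→ 107
107 —HB3→ 3^(3 + 1) + 2·3^2 + 2·3 + 2 —bump→ 4^(4 + 1) + 2·4^2 + 2·4 + 2 = 1066 —(−1)→ 1065

3^(3 + 1) + 2·3^2 + 2·3 + 2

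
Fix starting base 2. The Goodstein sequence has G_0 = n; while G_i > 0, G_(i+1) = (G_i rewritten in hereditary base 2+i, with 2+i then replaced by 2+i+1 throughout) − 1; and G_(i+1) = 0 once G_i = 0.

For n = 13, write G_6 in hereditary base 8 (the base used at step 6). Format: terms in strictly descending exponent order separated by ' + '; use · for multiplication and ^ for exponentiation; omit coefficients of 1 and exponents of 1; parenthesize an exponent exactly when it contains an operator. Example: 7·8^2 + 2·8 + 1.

8^(8 + 1) + 3·8^3 + 3·8^2 + 2·8 + 7

(0) 13|_2 = 2^(2 + 1) + 2^2 + 1 ↦ 3^(3 + 1) + 3^3 + 1|_3 = 109 ⇒ 108
(1) 108|_3 = 3^(3 + 1) + 3^3 ↦ 4^(4 + 1) + 4^4|_4 = 1280 ⇒ 1279
(2) 1279|_4 = 4^(4 + 1) + 3·4^3 + 3·4^2 + 3·4 + 3 ↦ 5^(5 + 1) + 3·5^3 + 3·5^2 + 3·5 + 3|_5 = 16093 ⇒ 16092
(3) 16092|_5 = 5^(5 + 1) + 3·5^3 + 3·5^2 + 3·5 + 2 ↦ 6^(6 + 1) + 3·6^3 + 3·6^2 + 3·6 + 2|_6 = 280712 ⇒ 280711
(4) 280711|_6 = 6^(6 + 1) + 3·6^3 + 3·6^2 + 3·6 + 1 ↦ 7^(7 + 1) + 3·7^3 + 3·7^2 + 3·7 + 1|_7 = 5765999 ⇒ 5765998
(5) 5765998|_7 = 7^(7 + 1) + 3·7^3 + 3·7^2 + 3·7 ↦ 8^(8 + 1) + 3·8^3 + 3·8^2 + 3·8|_8 = 134219480 ⇒ 134219479
(6) 134219479|_8 = 8^(8 + 1) + 3·8^3 + 3·8^2 + 2·8 + 7 ↦ 9^(9 + 1) + 3·9^3 + 3·9^2 + 2·9 + 7|_9 = 3486786856 ⇒ 3486786855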